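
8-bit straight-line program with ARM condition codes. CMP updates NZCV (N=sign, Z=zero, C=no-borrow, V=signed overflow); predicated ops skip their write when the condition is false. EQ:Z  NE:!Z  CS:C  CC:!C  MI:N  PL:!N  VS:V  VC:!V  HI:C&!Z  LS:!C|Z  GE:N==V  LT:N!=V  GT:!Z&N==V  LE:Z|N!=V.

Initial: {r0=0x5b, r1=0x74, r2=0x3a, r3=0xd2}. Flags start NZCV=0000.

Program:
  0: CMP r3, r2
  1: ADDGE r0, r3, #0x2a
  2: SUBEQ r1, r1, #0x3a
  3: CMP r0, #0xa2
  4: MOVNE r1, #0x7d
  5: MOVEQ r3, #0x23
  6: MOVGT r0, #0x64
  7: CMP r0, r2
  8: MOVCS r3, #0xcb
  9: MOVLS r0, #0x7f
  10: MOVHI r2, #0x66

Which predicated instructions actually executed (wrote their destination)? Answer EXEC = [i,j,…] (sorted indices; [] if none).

EXEC = [4,6,8,10]

[0] flags=1010 → (cmp)
[1] flags=1010 GE?F → skip
[2] flags=1010 EQ?F → skip
[3] flags=1001 → (cmp)
[4] flags=1001 NE?T → r1=0x7d
[5] flags=1001 EQ?F → skip
[6] flags=1001 GT?T → r0=0x64
[7] flags=0010 → (cmp)
[8] flags=0010 CS?T → r3=0xcb
[9] flags=0010 LS?F → skip
[10] flags=0010 HI?T → r2=0x66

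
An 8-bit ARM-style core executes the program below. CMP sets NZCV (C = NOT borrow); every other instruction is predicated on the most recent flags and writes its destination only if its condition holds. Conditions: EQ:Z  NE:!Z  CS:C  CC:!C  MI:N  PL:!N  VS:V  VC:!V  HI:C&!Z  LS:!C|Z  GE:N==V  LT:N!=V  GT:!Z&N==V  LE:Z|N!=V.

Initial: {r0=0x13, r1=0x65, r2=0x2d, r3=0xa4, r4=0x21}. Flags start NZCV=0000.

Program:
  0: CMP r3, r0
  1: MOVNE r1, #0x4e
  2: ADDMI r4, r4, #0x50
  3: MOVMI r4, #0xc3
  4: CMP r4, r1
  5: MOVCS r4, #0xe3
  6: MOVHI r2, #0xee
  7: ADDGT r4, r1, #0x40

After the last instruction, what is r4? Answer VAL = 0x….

[0] flags=1010 → (cmp)
[1] flags=1010 NE?T → r1=0x4e
[2] flags=1010 MI?T → r4=0x71
[3] flags=1010 MI?T → r4=0xc3
[4] flags=0011 → (cmp)
[5] flags=0011 CS?T → r4=0xe3
[6] flags=0011 HI?T → r2=0xee
[7] flags=0011 GT?F → skip

VAL = 0xe3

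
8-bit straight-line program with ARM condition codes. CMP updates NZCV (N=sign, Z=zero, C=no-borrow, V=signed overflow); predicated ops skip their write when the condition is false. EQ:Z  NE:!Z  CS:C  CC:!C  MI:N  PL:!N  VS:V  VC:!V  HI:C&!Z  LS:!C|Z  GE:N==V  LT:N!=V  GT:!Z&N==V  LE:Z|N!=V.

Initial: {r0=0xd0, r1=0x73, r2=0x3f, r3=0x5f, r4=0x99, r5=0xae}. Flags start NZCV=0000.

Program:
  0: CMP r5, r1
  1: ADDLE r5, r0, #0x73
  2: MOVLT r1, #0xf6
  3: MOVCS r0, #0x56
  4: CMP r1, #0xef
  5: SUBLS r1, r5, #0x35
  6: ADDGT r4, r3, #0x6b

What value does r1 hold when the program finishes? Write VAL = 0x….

[0] flags=0011 → (cmp)
[1] flags=0011 LE?T → r5=0x43
[2] flags=0011 LT?T → r1=0xf6
[3] flags=0011 CS?T → r0=0x56
[4] flags=0010 → (cmp)
[5] flags=0010 LS?F → skip
[6] flags=0010 GT?T → r4=0xca

VAL = 0xf6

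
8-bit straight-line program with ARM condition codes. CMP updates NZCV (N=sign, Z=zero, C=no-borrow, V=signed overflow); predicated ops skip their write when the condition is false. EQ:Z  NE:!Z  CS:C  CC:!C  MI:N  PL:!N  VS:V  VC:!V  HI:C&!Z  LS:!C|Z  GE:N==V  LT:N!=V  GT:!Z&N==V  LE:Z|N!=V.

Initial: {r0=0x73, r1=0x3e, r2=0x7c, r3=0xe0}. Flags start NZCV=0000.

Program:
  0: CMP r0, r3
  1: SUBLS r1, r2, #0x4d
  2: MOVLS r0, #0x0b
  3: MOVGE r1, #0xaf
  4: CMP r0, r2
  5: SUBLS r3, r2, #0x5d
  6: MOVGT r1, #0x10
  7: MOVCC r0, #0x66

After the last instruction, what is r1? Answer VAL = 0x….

0: ✓ CMP  NZCV=1001
1: ✓ SUBLS  r1←0x2f
2: ✓ MOVLS  r0←0x0b
3: ✓ MOVGE  r1←0xaf
4: ✓ CMP  NZCV=1000
5: ✓ SUBLS  r3←0x1f
6: · MOVGT
7: ✓ MOVCC  r0←0x66

VAL = 0xaf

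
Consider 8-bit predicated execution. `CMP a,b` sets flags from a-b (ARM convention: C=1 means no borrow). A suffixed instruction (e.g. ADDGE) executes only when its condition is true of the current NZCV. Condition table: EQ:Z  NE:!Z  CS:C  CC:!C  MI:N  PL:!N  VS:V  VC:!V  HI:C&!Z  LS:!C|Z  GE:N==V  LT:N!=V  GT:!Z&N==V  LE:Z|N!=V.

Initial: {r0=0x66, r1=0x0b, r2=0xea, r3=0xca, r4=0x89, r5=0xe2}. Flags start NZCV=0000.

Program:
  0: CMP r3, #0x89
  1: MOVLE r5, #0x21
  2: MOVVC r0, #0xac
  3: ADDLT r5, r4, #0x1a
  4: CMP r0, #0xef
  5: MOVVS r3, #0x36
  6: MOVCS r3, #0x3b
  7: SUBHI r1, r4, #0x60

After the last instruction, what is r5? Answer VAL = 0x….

[0] flags=0010 → (cmp)
[1] flags=0010 LE?F → skip
[2] flags=0010 VC?T → r0=0xac
[3] flags=0010 LT?F → skip
[4] flags=1000 → (cmp)
[5] flags=1000 VS?F → skip
[6] flags=1000 CS?F → skip
[7] flags=1000 HI?F → skip

VAL = 0xe2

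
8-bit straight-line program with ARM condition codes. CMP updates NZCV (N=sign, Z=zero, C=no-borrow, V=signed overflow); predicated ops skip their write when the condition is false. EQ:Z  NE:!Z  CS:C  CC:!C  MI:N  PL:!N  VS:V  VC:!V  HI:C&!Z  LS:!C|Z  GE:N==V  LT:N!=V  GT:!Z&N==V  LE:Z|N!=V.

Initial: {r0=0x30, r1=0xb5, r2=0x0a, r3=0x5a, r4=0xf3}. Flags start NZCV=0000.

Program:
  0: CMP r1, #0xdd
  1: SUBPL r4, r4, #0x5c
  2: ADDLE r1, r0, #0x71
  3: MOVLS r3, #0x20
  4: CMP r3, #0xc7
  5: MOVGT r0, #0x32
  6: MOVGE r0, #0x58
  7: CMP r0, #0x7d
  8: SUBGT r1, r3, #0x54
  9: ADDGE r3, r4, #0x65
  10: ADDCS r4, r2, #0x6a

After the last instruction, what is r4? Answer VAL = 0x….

[0] flags=1000 → (cmp)
[1] flags=1000 PL?F → skip
[2] flags=1000 LE?T → r1=0xa1
[3] flags=1000 LS?T → r3=0x20
[4] flags=0000 → (cmp)
[5] flags=0000 GT?T → r0=0x32
[6] flags=0000 GE?T → r0=0x58
[7] flags=1000 → (cmp)
[8] flags=1000 GT?F → skip
[9] flags=1000 GE?F → skip
[10] flags=1000 CS?F → skip

VAL = 0xf3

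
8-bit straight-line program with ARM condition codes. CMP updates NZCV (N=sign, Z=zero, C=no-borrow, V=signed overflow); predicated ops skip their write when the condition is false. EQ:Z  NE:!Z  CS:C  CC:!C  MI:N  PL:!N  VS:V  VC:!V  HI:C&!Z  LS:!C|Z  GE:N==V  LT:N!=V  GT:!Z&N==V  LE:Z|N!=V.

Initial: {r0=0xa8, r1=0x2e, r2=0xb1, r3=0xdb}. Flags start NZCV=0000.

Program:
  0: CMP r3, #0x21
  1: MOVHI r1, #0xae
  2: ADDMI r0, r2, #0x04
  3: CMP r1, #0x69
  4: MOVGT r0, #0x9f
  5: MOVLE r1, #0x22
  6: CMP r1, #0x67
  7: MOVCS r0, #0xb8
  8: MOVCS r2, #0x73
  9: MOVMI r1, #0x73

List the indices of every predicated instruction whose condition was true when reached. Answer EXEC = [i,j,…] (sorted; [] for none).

[0] flags=1010 → (cmp)
[1] flags=1010 HI?T → r1=0xae
[2] flags=1010 MI?T → r0=0xb5
[3] flags=0011 → (cmp)
[4] flags=0011 GT?F → skip
[5] flags=0011 LE?T → r1=0x22
[6] flags=1000 → (cmp)
[7] flags=1000 CS?F → skip
[8] flags=1000 CS?F → skip
[9] flags=1000 MI?T → r1=0x73

EXEC = [1,2,5,9]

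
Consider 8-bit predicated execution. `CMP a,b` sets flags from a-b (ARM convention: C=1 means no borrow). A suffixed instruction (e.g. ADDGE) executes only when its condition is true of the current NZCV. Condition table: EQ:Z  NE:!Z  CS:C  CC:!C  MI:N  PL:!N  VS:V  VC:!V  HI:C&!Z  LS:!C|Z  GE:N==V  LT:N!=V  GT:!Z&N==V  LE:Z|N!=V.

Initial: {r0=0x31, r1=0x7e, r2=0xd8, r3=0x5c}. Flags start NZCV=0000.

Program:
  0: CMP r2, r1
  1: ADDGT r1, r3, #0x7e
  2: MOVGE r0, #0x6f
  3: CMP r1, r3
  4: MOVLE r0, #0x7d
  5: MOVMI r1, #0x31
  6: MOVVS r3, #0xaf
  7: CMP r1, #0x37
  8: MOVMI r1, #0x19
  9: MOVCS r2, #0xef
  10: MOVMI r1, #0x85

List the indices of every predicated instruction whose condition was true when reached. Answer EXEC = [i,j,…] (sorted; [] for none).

EXEC = [9]

[0] flags=0011 → (cmp)
[1] flags=0011 GT?F → skip
[2] flags=0011 GE?F → skip
[3] flags=0010 → (cmp)
[4] flags=0010 LE?F → skip
[5] flags=0010 MI?F → skip
[6] flags=0010 VS?F → skip
[7] flags=0010 → (cmp)
[8] flags=0010 MI?F → skip
[9] flags=0010 CS?T → r2=0xef
[10] flags=0010 MI?F → skip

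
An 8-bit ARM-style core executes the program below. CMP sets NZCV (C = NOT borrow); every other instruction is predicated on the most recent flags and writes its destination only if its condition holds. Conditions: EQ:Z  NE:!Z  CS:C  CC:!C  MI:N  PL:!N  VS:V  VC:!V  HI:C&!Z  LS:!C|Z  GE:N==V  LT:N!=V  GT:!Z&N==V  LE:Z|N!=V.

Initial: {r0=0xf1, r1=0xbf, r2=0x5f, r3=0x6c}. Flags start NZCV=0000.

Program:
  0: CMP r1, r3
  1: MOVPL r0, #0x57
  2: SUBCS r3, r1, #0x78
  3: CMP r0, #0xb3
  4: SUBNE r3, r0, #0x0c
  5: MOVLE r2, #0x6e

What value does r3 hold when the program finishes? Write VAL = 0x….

VAL = 0x4b

[0] flags=0011 → (cmp)
[1] flags=0011 PL?T → r0=0x57
[2] flags=0011 CS?T → r3=0x47
[3] flags=1001 → (cmp)
[4] flags=1001 NE?T → r3=0x4b
[5] flags=1001 LE?F → skip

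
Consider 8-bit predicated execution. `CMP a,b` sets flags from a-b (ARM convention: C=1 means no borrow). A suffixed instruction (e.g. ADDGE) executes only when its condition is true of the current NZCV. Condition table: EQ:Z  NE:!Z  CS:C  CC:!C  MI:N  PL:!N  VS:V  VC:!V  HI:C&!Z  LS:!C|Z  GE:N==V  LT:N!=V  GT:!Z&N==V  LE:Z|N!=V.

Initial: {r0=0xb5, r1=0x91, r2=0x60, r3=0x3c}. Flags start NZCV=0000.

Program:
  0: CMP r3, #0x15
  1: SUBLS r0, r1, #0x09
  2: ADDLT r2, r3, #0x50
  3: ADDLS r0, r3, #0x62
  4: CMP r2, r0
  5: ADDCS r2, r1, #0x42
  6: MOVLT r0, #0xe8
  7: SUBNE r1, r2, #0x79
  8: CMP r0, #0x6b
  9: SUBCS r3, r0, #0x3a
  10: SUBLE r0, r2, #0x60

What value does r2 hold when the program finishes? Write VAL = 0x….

0: ✓ CMP  NZCV=0010
1: · SUBLS
2: · ADDLT
3: · ADDLS
4: ✓ CMP  NZCV=1001
5: · ADDCS
6: · MOVLT
7: ✓ SUBNE  r1←0xe7
8: ✓ CMP  NZCV=0011
9: ✓ SUBCS  r3←0x7b
10: ✓ SUBLE  r0←0x00

VAL = 0x60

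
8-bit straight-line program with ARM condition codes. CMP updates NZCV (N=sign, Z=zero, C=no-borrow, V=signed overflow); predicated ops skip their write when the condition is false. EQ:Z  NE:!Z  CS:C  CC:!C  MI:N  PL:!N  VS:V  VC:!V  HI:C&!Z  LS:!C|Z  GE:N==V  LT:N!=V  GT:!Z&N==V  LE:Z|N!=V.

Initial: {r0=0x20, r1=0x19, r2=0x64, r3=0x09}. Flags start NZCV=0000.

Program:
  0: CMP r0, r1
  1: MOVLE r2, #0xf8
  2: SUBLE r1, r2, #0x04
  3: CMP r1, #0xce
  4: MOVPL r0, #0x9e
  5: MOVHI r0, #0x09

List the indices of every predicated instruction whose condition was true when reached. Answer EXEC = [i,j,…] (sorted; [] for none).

EXEC = [4]

[0] flags=0010 → (cmp)
[1] flags=0010 LE?F → skip
[2] flags=0010 LE?F → skip
[3] flags=0000 → (cmp)
[4] flags=0000 PL?T → r0=0x9e
[5] flags=0000 HI?F → skip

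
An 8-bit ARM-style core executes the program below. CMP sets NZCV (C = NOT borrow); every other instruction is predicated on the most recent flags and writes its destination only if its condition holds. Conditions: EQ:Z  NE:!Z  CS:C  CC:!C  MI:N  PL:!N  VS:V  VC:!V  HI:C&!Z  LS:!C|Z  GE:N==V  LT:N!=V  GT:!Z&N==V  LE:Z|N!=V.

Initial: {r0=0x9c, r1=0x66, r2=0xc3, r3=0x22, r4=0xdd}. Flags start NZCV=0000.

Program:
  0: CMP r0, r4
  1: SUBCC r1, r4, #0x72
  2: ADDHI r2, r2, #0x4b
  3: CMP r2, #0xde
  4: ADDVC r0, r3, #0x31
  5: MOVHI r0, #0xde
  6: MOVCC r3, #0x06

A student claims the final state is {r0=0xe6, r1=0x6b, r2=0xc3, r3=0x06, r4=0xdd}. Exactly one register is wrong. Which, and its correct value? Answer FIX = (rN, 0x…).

[0] flags=1000 → (cmp)
[1] flags=1000 CC?T → r1=0x6b
[2] flags=1000 HI?F → skip
[3] flags=1000 → (cmp)
[4] flags=1000 VC?T → r0=0x53
[5] flags=1000 HI?F → skip
[6] flags=1000 CC?T → r3=0x06

FIX = (r0, 0x53)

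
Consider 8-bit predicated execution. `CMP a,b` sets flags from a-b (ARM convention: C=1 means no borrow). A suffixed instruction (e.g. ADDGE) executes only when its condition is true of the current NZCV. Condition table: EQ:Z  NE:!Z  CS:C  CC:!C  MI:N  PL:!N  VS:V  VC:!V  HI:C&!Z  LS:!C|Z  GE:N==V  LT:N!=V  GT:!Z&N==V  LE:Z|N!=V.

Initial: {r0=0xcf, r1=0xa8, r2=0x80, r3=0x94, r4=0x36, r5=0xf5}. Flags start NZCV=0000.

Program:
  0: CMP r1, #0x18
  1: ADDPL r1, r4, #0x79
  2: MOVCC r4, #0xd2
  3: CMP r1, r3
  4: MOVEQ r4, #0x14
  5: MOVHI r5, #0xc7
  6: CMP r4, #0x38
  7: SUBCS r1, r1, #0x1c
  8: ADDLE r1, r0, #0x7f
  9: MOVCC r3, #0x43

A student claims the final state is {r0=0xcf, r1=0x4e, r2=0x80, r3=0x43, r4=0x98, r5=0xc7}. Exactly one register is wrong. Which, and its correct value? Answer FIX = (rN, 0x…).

FIX = (r4, 0x36)

[0] flags=1010 → (cmp)
[1] flags=1010 PL?F → skip
[2] flags=1010 CC?F → skip
[3] flags=0010 → (cmp)
[4] flags=0010 EQ?F → skip
[5] flags=0010 HI?T → r5=0xc7
[6] flags=1000 → (cmp)
[7] flags=1000 CS?F → skip
[8] flags=1000 LE?T → r1=0x4e
[9] flags=1000 CC?T → r3=0x43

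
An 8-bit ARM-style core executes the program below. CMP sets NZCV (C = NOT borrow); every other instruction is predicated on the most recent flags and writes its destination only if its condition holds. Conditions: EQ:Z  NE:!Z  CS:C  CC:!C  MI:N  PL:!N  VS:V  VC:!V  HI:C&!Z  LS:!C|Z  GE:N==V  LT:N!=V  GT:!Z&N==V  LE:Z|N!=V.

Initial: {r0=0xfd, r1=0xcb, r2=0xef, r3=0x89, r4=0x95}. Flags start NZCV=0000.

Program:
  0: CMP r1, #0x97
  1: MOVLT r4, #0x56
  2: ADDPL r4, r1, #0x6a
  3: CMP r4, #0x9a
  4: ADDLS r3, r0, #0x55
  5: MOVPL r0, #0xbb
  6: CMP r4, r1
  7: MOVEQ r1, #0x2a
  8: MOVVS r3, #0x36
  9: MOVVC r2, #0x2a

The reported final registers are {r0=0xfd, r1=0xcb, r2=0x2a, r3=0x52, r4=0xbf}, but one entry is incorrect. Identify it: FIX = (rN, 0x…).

FIX = (r4, 0x35)

0: ✓ CMP  NZCV=0010
1: · MOVLT
2: ✓ ADDPL  r4←0x35
3: ✓ CMP  NZCV=1001
4: ✓ ADDLS  r3←0x52
5: · MOVPL
6: ✓ CMP  NZCV=0000
7: · MOVEQ
8: · MOVVS
9: ✓ MOVVC  r2←0x2a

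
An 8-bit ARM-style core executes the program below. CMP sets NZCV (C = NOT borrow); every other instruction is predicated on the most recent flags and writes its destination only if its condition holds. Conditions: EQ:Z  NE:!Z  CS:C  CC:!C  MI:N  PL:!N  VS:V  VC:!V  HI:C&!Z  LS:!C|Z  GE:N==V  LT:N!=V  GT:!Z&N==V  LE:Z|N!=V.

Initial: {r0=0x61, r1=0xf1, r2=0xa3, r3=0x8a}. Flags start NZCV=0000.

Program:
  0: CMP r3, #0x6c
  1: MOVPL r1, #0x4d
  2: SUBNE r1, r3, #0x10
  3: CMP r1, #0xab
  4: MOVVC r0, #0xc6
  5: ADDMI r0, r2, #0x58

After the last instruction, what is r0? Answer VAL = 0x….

0: ✓ CMP  NZCV=0011
1: ✓ MOVPL  r1←0x4d
2: ✓ SUBNE  r1←0x7a
3: ✓ CMP  NZCV=1001
4: · MOVVC
5: ✓ ADDMI  r0←0xfb

VAL = 0xfb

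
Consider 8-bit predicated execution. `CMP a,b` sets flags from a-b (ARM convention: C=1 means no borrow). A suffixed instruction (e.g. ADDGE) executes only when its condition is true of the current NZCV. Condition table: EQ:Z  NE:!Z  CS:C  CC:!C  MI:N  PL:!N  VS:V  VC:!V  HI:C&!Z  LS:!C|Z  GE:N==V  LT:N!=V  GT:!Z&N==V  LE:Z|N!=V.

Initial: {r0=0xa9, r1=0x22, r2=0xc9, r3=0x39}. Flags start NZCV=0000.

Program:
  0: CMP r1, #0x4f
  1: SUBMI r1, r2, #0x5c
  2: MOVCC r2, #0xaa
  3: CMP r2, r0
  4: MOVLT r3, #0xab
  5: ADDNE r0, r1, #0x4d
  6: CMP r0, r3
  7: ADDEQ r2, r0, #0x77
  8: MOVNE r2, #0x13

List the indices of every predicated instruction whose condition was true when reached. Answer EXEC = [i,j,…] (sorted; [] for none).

[0] flags=1000 → (cmp)
[1] flags=1000 MI?T → r1=0x6d
[2] flags=1000 CC?T → r2=0xaa
[3] flags=0010 → (cmp)
[4] flags=0010 LT?F → skip
[5] flags=0010 NE?T → r0=0xba
[6] flags=1010 → (cmp)
[7] flags=1010 EQ?F → skip
[8] flags=1010 NE?T → r2=0x13

EXEC = [1,2,5,8]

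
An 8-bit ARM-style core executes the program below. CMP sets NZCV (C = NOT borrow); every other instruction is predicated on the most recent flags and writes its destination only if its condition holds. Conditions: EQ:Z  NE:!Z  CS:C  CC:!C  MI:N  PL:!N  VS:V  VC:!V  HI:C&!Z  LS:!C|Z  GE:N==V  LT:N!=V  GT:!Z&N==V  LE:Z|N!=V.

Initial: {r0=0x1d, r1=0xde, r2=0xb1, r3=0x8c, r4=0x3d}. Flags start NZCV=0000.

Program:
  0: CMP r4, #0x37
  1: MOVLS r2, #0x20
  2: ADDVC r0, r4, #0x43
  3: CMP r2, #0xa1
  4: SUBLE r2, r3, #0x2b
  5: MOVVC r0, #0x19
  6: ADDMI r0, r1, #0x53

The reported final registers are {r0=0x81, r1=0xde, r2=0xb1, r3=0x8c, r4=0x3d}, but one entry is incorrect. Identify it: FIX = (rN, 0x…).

[0] flags=0010 → (cmp)
[1] flags=0010 LS?F → skip
[2] flags=0010 VC?T → r0=0x80
[3] flags=0010 → (cmp)
[4] flags=0010 LE?F → skip
[5] flags=0010 VC?T → r0=0x19
[6] flags=0010 MI?F → skip

FIX = (r0, 0x19)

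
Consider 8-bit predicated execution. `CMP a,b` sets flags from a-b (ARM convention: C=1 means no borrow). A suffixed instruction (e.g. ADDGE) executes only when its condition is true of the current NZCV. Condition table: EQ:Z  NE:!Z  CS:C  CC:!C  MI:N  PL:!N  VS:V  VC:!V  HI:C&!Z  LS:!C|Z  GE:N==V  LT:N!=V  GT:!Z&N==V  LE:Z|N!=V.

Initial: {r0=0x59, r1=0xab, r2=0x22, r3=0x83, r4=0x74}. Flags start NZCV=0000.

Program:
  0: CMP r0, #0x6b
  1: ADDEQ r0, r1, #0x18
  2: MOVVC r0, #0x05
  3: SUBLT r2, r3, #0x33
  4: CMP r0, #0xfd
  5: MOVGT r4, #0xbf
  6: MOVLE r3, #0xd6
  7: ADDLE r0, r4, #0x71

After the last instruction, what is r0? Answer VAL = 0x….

VAL = 0x05

0: ✓ CMP  NZCV=1000
1: · ADDEQ
2: ✓ MOVVC  r0←0x05
3: ✓ SUBLT  r2←0x50
4: ✓ CMP  NZCV=0000
5: ✓ MOVGT  r4←0xbf
6: · MOVLE
7: · ADDLE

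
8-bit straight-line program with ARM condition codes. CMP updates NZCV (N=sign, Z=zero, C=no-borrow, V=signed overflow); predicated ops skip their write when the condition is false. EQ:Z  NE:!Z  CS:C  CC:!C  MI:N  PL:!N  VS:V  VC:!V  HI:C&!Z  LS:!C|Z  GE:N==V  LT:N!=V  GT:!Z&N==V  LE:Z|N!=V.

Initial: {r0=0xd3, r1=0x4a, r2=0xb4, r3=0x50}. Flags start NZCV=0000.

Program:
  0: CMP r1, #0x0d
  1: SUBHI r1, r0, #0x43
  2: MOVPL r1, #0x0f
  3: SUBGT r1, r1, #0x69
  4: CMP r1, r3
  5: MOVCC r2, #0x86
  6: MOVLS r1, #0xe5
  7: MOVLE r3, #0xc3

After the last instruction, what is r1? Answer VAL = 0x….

VAL = 0xa6

0: ✓ CMP  NZCV=0010
1: ✓ SUBHI  r1←0x90
2: ✓ MOVPL  r1←0x0f
3: ✓ SUBGT  r1←0xa6
4: ✓ CMP  NZCV=0011
5: · MOVCC
6: · MOVLS
7: ✓ MOVLE  r3←0xc3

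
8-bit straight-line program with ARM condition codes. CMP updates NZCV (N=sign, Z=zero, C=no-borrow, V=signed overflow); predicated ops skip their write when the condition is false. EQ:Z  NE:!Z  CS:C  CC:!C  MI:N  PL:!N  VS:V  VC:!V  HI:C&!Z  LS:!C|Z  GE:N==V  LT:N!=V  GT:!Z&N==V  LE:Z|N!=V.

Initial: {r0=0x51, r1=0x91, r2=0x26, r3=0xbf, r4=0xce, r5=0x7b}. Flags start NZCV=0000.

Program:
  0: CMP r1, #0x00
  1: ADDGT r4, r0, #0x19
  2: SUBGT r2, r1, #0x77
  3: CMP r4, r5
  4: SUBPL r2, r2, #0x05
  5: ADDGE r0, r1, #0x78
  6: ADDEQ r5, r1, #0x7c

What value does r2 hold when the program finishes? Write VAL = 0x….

VAL = 0x21

[0] flags=1010 → (cmp)
[1] flags=1010 GT?F → skip
[2] flags=1010 GT?F → skip
[3] flags=0011 → (cmp)
[4] flags=0011 PL?T → r2=0x21
[5] flags=0011 GE?F → skip
[6] flags=0011 EQ?F → skip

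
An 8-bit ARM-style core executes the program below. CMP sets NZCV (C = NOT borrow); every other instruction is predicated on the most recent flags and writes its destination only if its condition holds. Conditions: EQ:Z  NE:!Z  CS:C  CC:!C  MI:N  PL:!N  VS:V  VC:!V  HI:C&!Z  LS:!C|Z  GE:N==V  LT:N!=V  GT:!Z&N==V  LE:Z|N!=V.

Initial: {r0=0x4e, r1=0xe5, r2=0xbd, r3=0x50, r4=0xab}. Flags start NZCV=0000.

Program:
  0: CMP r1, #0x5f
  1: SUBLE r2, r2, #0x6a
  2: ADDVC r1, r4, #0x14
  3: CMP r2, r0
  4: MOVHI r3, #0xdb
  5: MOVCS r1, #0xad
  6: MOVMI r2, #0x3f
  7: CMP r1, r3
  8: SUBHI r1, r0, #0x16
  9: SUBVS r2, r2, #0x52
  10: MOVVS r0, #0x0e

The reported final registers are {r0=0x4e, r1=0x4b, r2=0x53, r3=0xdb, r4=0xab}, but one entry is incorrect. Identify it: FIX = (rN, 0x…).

0: ✓ CMP  NZCV=1010
1: ✓ SUBLE  r2←0x53
2: ✓ ADDVC  r1←0xbf
3: ✓ CMP  NZCV=0010
4: ✓ MOVHI  r3←0xdb
5: ✓ MOVCS  r1←0xad
6: · MOVMI
7: ✓ CMP  NZCV=1000
8: · SUBHI
9: · SUBVS
10: · MOVVS

FIX = (r1, 0xad)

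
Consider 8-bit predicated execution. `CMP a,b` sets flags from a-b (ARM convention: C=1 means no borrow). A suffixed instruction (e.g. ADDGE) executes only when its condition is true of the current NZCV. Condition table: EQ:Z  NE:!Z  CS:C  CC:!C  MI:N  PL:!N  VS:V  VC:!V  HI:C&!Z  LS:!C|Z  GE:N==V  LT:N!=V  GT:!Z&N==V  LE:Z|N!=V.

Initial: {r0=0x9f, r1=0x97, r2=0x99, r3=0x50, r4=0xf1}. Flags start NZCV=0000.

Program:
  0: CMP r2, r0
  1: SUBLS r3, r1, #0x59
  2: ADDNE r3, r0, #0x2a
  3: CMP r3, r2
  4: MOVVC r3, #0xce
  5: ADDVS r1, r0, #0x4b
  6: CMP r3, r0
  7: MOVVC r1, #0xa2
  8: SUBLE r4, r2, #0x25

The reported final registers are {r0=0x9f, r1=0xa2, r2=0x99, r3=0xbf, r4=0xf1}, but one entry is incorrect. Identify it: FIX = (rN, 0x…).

[0] flags=1000 → (cmp)
[1] flags=1000 LS?T → r3=0x3e
[2] flags=1000 NE?T → r3=0xc9
[3] flags=0010 → (cmp)
[4] flags=0010 VC?T → r3=0xce
[5] flags=0010 VS?F → skip
[6] flags=0010 → (cmp)
[7] flags=0010 VC?T → r1=0xa2
[8] flags=0010 LE?F → skip

FIX = (r3, 0xce)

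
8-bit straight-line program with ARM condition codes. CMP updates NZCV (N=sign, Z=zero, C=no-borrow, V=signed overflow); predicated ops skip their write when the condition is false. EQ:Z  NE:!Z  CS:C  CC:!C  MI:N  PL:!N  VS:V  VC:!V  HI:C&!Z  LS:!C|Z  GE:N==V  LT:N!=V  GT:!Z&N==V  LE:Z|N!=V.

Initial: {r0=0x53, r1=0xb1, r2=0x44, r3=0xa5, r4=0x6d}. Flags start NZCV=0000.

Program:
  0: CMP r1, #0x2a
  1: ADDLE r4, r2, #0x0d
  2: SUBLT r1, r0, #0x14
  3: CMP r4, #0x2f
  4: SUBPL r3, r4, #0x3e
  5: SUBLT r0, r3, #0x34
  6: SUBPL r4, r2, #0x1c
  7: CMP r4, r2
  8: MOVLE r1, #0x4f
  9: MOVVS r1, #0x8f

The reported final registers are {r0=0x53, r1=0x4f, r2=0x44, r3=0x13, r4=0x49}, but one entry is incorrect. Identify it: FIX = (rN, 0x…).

0: ✓ CMP  NZCV=1010
1: ✓ ADDLE  r4←0x51
2: ✓ SUBLT  r1←0x3f
3: ✓ CMP  NZCV=0010
4: ✓ SUBPL  r3←0x13
5: · SUBLT
6: ✓ SUBPL  r4←0x28
7: ✓ CMP  NZCV=1000
8: ✓ MOVLE  r1←0x4f
9: · MOVVS

FIX = (r4, 0x28)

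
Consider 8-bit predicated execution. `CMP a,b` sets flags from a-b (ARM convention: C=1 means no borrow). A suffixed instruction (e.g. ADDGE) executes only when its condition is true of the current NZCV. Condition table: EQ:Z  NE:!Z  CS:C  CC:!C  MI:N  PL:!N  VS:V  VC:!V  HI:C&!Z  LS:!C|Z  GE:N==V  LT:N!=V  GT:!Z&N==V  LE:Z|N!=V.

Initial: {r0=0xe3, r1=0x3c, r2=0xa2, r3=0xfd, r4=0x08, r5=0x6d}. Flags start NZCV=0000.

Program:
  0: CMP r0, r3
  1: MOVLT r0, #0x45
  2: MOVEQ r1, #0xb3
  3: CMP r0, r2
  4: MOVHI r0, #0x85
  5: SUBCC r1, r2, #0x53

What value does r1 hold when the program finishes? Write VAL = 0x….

VAL = 0x4f

0: ✓ CMP  NZCV=1000
1: ✓ MOVLT  r0←0x45
2: · MOVEQ
3: ✓ CMP  NZCV=1001
4: · MOVHI
5: ✓ SUBCC  r1←0x4f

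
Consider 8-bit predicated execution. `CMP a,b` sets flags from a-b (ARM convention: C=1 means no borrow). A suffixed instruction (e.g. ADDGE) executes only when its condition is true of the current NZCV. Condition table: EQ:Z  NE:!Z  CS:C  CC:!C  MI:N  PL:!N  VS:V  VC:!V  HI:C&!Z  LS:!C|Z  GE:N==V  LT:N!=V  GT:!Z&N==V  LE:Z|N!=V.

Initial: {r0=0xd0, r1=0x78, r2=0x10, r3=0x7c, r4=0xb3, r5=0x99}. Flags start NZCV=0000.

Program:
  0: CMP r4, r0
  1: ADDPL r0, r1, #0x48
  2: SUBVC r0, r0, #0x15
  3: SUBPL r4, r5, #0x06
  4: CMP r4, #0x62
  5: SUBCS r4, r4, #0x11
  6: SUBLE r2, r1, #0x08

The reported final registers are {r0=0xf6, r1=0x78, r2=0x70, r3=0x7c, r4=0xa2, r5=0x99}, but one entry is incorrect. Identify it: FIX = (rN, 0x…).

FIX = (r0, 0xbb)

[0] flags=1000 → (cmp)
[1] flags=1000 PL?F → skip
[2] flags=1000 VC?T → r0=0xbb
[3] flags=1000 PL?F → skip
[4] flags=0011 → (cmp)
[5] flags=0011 CS?T → r4=0xa2
[6] flags=0011 LE?T → r2=0x70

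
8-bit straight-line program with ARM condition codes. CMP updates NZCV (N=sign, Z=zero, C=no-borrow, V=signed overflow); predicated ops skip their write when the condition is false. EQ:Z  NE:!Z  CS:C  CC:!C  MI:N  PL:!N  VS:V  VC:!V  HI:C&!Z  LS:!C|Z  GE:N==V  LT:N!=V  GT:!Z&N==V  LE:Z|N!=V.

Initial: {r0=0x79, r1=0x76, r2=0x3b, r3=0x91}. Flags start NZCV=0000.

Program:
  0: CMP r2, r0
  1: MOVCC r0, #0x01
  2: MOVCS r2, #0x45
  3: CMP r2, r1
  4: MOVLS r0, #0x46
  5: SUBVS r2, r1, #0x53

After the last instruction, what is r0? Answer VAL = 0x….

[0] flags=1000 → (cmp)
[1] flags=1000 CC?T → r0=0x01
[2] flags=1000 CS?F → skip
[3] flags=1000 → (cmp)
[4] flags=1000 LS?T → r0=0x46
[5] flags=1000 VS?F → skip

VAL = 0x46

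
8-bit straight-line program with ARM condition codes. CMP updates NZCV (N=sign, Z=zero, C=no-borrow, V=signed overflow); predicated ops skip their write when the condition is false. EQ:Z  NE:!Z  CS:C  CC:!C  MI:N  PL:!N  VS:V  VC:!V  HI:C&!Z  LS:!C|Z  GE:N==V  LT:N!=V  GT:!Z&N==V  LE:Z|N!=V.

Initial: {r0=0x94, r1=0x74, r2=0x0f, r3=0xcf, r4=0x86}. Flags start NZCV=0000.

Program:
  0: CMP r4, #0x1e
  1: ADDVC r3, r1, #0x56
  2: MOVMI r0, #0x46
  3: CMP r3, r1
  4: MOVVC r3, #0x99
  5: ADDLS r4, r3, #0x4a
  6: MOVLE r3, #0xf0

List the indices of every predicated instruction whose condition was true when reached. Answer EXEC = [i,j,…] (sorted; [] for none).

0: ✓ CMP  NZCV=0011
1: · ADDVC
2: · MOVMI
3: ✓ CMP  NZCV=0011
4: · MOVVC
5: · ADDLS
6: ✓ MOVLE  r3←0xf0

EXEC = [6]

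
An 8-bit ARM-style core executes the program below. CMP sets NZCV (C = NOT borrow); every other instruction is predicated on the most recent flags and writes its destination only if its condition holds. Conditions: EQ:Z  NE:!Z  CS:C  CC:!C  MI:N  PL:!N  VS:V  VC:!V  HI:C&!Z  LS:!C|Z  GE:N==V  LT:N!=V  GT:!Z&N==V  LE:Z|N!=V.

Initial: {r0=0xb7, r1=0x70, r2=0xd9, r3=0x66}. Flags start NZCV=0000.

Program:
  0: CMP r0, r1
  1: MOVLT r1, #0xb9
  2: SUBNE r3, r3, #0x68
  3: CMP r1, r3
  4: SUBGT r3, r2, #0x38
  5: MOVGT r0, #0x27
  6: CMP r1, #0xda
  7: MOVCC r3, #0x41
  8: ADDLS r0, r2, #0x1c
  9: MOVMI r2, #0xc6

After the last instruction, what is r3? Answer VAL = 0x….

VAL = 0x41

0: ✓ CMP  NZCV=0011
1: ✓ MOVLT  r1←0xb9
2: ✓ SUBNE  r3←0xfe
3: ✓ CMP  NZCV=1000
4: · SUBGT
5: · MOVGT
6: ✓ CMP  NZCV=1000
7: ✓ MOVCC  r3←0x41
8: ✓ ADDLS  r0←0xf5
9: ✓ MOVMI  r2←0xc6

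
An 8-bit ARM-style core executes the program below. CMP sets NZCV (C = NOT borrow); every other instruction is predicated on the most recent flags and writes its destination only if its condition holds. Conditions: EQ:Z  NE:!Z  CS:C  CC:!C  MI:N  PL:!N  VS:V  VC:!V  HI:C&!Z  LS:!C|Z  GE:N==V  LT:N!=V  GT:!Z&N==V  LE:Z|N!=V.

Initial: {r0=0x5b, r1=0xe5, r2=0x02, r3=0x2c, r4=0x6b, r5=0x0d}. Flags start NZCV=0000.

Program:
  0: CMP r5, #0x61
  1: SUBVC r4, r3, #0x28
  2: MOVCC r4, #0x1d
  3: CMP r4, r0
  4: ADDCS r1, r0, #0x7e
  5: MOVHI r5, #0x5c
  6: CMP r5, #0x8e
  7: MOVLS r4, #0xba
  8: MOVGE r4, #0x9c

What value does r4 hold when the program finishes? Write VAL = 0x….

0: ✓ CMP  NZCV=1000
1: ✓ SUBVC  r4←0x04
2: ✓ MOVCC  r4←0x1d
3: ✓ CMP  NZCV=1000
4: · ADDCS
5: · MOVHI
6: ✓ CMP  NZCV=0000
7: ✓ MOVLS  r4←0xba
8: ✓ MOVGE  r4←0x9c

VAL = 0x9c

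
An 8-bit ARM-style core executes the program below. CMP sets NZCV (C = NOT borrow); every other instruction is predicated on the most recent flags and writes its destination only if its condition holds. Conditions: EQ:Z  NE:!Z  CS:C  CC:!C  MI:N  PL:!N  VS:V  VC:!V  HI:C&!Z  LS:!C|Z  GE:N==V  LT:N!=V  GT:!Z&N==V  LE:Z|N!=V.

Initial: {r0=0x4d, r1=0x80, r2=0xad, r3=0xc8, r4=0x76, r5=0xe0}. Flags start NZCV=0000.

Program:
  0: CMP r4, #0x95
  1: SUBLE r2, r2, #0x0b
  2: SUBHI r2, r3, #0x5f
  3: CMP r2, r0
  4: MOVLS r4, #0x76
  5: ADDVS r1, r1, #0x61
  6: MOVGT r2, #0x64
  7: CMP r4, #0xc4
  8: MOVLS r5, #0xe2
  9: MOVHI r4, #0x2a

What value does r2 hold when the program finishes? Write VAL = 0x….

VAL = 0xad

0: ✓ CMP  NZCV=1001
1: · SUBLE
2: · SUBHI
3: ✓ CMP  NZCV=0011
4: · MOVLS
5: ✓ ADDVS  r1←0xe1
6: · MOVGT
7: ✓ CMP  NZCV=1001
8: ✓ MOVLS  r5←0xe2
9: · MOVHI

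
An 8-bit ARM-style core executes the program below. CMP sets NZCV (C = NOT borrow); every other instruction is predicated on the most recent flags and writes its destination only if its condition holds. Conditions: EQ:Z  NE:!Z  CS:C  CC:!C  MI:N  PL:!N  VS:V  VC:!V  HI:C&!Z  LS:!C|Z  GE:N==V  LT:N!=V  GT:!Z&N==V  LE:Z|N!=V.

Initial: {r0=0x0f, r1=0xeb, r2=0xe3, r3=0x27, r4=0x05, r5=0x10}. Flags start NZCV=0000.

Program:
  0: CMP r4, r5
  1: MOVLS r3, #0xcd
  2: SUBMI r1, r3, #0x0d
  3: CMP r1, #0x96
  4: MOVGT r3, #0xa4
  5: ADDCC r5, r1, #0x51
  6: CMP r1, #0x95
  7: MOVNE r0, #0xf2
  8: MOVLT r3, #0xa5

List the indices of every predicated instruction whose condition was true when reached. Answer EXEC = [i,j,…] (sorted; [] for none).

EXEC = [1,2,4,7]

[0] flags=1000 → (cmp)
[1] flags=1000 LS?T → r3=0xcd
[2] flags=1000 MI?T → r1=0xc0
[3] flags=0010 → (cmp)
[4] flags=0010 GT?T → r3=0xa4
[5] flags=0010 CC?F → skip
[6] flags=0010 → (cmp)
[7] flags=0010 NE?T → r0=0xf2
[8] flags=0010 LT?F → skip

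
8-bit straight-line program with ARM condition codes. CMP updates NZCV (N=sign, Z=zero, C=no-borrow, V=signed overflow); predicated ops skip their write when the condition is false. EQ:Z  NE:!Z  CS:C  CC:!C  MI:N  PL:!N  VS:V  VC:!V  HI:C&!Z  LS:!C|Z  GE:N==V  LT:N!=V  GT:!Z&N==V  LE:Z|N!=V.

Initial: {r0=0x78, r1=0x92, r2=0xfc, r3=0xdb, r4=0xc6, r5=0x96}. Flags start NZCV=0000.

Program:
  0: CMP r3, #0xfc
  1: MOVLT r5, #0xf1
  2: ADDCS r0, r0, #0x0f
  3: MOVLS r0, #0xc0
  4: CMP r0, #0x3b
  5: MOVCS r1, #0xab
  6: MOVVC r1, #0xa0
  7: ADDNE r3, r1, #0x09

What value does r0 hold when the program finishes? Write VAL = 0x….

VAL = 0xc0

[0] flags=1000 → (cmp)
[1] flags=1000 LT?T → r5=0xf1
[2] flags=1000 CS?F → skip
[3] flags=1000 LS?T → r0=0xc0
[4] flags=1010 → (cmp)
[5] flags=1010 CS?T → r1=0xab
[6] flags=1010 VC?T → r1=0xa0
[7] flags=1010 NE?T → r3=0xa9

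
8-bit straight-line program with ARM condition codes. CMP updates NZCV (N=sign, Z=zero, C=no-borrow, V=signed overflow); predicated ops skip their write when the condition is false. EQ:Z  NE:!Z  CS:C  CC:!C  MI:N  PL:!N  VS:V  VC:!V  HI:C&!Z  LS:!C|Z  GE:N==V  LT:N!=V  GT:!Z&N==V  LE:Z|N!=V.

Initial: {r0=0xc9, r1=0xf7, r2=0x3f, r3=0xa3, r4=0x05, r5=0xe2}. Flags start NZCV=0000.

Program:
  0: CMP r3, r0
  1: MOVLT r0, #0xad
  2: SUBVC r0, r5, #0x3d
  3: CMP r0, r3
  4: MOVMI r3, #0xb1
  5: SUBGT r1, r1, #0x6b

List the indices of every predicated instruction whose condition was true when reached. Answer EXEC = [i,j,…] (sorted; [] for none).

[0] flags=1000 → (cmp)
[1] flags=1000 LT?T → r0=0xad
[2] flags=1000 VC?T → r0=0xa5
[3] flags=0010 → (cmp)
[4] flags=0010 MI?F → skip
[5] flags=0010 GT?T → r1=0x8c

EXEC = [1,2,5]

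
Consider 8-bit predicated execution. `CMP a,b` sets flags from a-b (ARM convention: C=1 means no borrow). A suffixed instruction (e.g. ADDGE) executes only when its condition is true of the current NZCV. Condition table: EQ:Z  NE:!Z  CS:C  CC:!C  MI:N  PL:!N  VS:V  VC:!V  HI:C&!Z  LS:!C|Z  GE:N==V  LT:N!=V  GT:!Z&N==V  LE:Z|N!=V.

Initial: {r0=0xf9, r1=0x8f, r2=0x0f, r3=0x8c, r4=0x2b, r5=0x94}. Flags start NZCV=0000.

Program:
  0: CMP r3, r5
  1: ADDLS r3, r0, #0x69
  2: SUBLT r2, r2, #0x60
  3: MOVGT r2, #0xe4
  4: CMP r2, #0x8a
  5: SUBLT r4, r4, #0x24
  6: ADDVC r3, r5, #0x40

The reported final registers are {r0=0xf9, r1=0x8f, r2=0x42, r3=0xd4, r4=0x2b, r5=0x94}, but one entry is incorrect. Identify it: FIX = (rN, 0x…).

FIX = (r2, 0xaf)

[0] flags=1000 → (cmp)
[1] flags=1000 LS?T → r3=0x62
[2] flags=1000 LT?T → r2=0xaf
[3] flags=1000 GT?F → skip
[4] flags=0010 → (cmp)
[5] flags=0010 LT?F → skip
[6] flags=0010 VC?T → r3=0xd4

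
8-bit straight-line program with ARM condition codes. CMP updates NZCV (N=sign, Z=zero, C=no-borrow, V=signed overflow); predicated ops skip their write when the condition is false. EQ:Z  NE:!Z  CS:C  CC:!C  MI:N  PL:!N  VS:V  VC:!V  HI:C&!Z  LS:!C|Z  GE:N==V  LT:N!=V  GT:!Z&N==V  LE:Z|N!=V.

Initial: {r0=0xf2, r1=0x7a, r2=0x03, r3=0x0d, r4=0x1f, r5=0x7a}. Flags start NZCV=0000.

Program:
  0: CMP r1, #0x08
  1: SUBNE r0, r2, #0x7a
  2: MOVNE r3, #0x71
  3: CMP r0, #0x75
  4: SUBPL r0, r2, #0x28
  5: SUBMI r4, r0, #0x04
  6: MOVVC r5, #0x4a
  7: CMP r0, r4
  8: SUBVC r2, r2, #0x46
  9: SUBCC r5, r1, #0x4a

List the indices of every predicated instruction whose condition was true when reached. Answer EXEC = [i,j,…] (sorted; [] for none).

[0] flags=0010 → (cmp)
[1] flags=0010 NE?T → r0=0x89
[2] flags=0010 NE?T → r3=0x71
[3] flags=0011 → (cmp)
[4] flags=0011 PL?T → r0=0xdb
[5] flags=0011 MI?F → skip
[6] flags=0011 VC?F → skip
[7] flags=1010 → (cmp)
[8] flags=1010 VC?T → r2=0xbd
[9] flags=1010 CC?F → skip

EXEC = [1,2,4,8]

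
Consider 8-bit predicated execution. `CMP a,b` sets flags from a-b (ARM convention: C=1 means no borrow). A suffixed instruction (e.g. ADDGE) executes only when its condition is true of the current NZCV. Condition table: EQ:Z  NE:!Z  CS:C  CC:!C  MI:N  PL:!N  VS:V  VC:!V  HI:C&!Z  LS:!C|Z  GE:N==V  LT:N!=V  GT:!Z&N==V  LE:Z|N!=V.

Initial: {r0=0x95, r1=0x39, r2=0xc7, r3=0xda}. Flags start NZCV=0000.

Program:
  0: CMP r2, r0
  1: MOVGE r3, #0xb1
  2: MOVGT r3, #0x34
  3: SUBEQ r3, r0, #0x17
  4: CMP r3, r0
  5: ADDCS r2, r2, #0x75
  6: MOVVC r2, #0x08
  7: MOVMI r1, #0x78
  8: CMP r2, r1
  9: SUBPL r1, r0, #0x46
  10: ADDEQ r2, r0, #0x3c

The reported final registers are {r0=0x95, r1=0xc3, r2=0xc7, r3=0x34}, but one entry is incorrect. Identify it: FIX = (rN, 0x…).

FIX = (r1, 0x4f)

[0] flags=0010 → (cmp)
[1] flags=0010 GE?T → r3=0xb1
[2] flags=0010 GT?T → r3=0x34
[3] flags=0010 EQ?F → skip
[4] flags=1001 → (cmp)
[5] flags=1001 CS?F → skip
[6] flags=1001 VC?F → skip
[7] flags=1001 MI?T → r1=0x78
[8] flags=0011 → (cmp)
[9] flags=0011 PL?T → r1=0x4f
[10] flags=0011 EQ?F → skip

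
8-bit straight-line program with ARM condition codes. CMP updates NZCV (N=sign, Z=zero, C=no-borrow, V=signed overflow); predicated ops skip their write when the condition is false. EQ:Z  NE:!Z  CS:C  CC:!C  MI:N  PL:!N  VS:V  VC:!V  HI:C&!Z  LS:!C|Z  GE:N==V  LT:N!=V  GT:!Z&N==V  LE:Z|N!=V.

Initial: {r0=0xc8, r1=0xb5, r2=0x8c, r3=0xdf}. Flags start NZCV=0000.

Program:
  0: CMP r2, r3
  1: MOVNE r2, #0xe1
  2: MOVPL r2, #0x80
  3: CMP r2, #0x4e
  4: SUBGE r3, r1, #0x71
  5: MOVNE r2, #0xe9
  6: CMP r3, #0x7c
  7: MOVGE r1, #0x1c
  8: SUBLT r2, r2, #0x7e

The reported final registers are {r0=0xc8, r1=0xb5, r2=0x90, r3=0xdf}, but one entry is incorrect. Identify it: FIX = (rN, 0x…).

0: ✓ CMP  NZCV=1000
1: ✓ MOVNE  r2←0xe1
2: · MOVPL
3: ✓ CMP  NZCV=1010
4: · SUBGE
5: ✓ MOVNE  r2←0xe9
6: ✓ CMP  NZCV=0011
7: · MOVGE
8: ✓ SUBLT  r2←0x6b

FIX = (r2, 0x6b)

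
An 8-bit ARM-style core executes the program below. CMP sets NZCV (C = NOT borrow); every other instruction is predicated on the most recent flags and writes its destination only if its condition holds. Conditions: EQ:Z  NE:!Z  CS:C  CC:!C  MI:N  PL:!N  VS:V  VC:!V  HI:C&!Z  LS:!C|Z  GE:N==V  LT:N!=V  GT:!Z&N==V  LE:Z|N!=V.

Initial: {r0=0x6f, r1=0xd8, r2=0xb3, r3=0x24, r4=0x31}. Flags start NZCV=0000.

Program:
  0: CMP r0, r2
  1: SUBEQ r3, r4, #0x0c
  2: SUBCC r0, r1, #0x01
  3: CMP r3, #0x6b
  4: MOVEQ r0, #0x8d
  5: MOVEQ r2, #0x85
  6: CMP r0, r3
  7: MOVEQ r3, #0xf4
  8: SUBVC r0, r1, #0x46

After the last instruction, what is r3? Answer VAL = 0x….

0: ✓ CMP  NZCV=1001
1: · SUBEQ
2: ✓ SUBCC  r0←0xd7
3: ✓ CMP  NZCV=1000
4: · MOVEQ
5: · MOVEQ
6: ✓ CMP  NZCV=1010
7: · MOVEQ
8: ✓ SUBVC  r0←0x92

VAL = 0x24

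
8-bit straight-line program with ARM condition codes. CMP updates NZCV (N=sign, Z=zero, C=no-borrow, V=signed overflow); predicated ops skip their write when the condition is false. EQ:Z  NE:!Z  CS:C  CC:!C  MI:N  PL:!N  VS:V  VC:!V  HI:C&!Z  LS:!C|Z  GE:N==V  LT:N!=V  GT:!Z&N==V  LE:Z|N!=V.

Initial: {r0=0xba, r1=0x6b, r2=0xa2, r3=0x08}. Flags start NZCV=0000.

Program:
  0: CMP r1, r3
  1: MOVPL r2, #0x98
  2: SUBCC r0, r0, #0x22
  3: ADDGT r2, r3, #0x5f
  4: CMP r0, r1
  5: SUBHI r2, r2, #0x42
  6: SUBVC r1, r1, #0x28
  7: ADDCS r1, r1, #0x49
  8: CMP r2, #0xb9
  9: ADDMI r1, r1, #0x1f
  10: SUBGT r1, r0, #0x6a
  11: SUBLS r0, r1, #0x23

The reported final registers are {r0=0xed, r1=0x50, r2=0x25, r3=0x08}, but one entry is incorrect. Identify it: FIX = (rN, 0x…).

[0] flags=0010 → (cmp)
[1] flags=0010 PL?T → r2=0x98
[2] flags=0010 CC?F → skip
[3] flags=0010 GT?T → r2=0x67
[4] flags=0011 → (cmp)
[5] flags=0011 HI?T → r2=0x25
[6] flags=0011 VC?F → skip
[7] flags=0011 CS?T → r1=0xb4
[8] flags=0000 → (cmp)
[9] flags=0000 MI?F → skip
[10] flags=0000 GT?T → r1=0x50
[11] flags=0000 LS?T → r0=0x2d

FIX = (r0, 0x2d)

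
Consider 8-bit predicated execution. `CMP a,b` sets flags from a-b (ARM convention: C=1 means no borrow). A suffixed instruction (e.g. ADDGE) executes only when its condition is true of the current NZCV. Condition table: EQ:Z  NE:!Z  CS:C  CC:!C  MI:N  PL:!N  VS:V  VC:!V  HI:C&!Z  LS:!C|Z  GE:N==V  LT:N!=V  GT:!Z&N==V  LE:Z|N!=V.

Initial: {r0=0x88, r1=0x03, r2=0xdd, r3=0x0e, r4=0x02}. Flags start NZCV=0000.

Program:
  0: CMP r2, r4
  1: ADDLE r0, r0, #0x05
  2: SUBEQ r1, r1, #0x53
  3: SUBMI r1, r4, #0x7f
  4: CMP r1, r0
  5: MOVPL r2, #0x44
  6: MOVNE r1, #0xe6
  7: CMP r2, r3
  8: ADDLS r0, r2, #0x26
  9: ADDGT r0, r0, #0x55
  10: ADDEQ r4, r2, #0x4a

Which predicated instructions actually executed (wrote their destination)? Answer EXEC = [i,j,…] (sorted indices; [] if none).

[0] flags=1010 → (cmp)
[1] flags=1010 LE?T → r0=0x8d
[2] flags=1010 EQ?F → skip
[3] flags=1010 MI?T → r1=0x83
[4] flags=1000 → (cmp)
[5] flags=1000 PL?F → skip
[6] flags=1000 NE?T → r1=0xe6
[7] flags=1010 → (cmp)
[8] flags=1010 LS?F → skip
[9] flags=1010 GT?F → skip
[10] flags=1010 EQ?F → skip

EXEC = [1,3,6]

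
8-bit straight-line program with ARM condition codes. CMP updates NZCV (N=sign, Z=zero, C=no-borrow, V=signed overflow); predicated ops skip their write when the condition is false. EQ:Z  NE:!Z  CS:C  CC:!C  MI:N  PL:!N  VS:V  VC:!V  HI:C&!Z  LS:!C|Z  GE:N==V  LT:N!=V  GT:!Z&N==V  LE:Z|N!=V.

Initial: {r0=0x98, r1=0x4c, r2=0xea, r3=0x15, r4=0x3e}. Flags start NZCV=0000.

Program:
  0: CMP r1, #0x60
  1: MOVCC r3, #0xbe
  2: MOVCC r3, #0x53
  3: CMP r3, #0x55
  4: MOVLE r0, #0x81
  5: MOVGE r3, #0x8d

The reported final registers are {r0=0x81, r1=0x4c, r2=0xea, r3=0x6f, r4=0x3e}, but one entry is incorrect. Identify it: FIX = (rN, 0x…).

[0] flags=1000 → (cmp)
[1] flags=1000 CC?T → r3=0xbe
[2] flags=1000 CC?T → r3=0x53
[3] flags=1000 → (cmp)
[4] flags=1000 LE?T → r0=0x81
[5] flags=1000 GE?F → skip

FIX = (r3, 0x53)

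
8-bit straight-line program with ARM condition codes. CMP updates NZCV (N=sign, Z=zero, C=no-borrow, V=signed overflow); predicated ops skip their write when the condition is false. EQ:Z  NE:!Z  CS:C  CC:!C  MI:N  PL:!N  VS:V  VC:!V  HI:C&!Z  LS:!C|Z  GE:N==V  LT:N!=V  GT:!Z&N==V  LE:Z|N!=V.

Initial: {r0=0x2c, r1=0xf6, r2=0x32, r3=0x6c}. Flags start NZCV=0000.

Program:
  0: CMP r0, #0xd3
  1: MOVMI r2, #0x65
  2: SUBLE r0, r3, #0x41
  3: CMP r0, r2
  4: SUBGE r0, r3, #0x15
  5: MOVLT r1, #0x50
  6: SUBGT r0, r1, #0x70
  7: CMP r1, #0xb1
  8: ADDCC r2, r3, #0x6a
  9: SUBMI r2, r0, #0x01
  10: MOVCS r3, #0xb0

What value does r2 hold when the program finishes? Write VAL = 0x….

[0] flags=0000 → (cmp)
[1] flags=0000 MI?F → skip
[2] flags=0000 LE?F → skip
[3] flags=1000 → (cmp)
[4] flags=1000 GE?F → skip
[5] flags=1000 LT?T → r1=0x50
[6] flags=1000 GT?F → skip
[7] flags=1001 → (cmp)
[8] flags=1001 CC?T → r2=0xd6
[9] flags=1001 MI?T → r2=0x2b
[10] flags=1001 CS?F → skip

VAL = 0x2b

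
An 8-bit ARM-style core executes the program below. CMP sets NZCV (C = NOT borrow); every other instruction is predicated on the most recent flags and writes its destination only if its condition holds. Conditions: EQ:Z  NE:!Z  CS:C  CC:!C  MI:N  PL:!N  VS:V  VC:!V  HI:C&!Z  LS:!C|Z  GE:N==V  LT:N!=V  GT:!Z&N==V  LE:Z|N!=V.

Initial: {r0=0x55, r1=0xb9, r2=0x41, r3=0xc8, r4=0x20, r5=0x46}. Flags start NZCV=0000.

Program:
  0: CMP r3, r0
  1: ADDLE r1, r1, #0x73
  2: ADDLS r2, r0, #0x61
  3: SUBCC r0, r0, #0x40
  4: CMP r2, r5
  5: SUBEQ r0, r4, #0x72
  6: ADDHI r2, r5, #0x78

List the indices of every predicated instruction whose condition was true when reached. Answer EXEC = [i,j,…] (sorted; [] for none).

0: ✓ CMP  NZCV=0011
1: ✓ ADDLE  r1←0x2c
2: · ADDLS
3: · SUBCC
4: ✓ CMP  NZCV=1000
5: · SUBEQ
6: · ADDHI

EXEC = [1]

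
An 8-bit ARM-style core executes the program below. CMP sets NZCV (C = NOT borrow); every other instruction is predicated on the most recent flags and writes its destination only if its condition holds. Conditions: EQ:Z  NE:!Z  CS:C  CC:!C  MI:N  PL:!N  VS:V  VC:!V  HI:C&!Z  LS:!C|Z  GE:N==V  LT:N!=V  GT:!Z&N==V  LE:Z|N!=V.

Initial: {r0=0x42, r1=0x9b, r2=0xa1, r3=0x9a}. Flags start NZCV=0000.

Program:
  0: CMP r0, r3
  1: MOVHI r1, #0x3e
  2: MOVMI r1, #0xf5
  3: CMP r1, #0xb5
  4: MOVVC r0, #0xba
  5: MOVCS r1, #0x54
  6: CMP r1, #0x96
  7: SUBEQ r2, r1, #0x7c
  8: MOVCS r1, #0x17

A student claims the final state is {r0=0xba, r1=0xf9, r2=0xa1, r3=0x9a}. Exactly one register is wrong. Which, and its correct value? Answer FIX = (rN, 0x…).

FIX = (r1, 0x54)

0: ✓ CMP  NZCV=1001
1: · MOVHI
2: ✓ MOVMI  r1←0xf5
3: ✓ CMP  NZCV=0010
4: ✓ MOVVC  r0←0xba
5: ✓ MOVCS  r1←0x54
6: ✓ CMP  NZCV=1001
7: · SUBEQ
8: · MOVCS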